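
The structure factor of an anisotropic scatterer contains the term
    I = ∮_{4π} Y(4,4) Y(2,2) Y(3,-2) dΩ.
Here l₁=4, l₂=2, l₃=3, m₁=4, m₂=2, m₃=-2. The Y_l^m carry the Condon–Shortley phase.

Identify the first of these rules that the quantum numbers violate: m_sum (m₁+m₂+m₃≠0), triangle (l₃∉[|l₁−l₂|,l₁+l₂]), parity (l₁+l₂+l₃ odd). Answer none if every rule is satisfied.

m_sum

azimuthal sum: 4 + 2 − 2 = 4  ✗
2 ≤ 3 ≤ 6 (triangle on l)
L = 4 + 2 + 3 = 9 (odd)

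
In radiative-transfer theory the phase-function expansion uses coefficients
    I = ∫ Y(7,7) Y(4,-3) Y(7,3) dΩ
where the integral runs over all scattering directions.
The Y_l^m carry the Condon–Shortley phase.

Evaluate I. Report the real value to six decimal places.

m-sum = 7 − 3 + 3 = 7 ≠ 0 ⇒ I = 0

0.000000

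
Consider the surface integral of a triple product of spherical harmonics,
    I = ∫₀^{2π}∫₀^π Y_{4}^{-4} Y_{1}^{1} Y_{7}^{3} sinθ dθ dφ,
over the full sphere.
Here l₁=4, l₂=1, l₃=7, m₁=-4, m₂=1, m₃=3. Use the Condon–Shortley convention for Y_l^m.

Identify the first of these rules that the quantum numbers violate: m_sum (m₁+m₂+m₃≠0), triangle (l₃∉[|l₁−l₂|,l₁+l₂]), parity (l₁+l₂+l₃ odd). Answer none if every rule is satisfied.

triangle

Σmᵢ = 0  ✓
l₃∈[|l₁−l₂|,l₁+l₂]=[3,5], have l₃=7  ✗
Σlᵢ = 12 ⇒ even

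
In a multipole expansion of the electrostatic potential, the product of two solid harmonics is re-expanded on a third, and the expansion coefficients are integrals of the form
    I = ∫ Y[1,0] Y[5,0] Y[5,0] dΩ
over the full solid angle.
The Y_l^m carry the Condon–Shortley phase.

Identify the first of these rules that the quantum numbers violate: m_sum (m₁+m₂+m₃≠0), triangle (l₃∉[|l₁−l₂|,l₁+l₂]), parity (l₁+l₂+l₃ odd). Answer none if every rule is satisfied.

m₁+m₂+m₃ = 0 + 0 + 0 = 0  ✓
triangle: |1−5|=4 ≤ l₃=5 ≤ 1+5=6  ✓
parity: l₁+l₂+l₃ = 11 is odd  ✗

parity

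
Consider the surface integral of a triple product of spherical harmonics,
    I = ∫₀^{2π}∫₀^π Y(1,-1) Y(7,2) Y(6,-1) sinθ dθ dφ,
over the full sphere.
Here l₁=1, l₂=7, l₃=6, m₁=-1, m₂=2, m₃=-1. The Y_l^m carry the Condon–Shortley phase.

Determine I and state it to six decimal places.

Checks pass: Σm=0; 14 even; l₃=6∈[6,8].
(2·1+1)(2·7+1)(2·6+1) = 585
Δ: 2! 0! 12! / 15! → 1/1365
sum: t=1:−1/518400 = -1/518400
3j²(1 7 6; 0 0 0) = Δ·Π!·Σ² = 7/195  (sign -1)
sum: t=2:+1/1209600 = 1/1209600
3j²(1 7 6; -1 2 -1) = Δ·Π!·Σ² = 12/455  (sign -1)
combine: 4πI² = 585·7/195·12/455 = 36/65
take √, sign +1: I = 0.20993732

0.209937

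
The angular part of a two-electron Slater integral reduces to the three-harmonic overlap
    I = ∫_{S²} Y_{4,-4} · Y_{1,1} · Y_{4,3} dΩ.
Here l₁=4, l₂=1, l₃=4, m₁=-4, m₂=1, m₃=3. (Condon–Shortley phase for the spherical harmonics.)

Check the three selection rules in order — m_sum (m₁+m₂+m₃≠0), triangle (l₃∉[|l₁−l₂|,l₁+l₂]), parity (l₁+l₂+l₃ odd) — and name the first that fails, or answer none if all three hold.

Σmᵢ = 0  ✓
l₃∈[|l₁−l₂|,l₁+l₂]=[3,5], have l₃=4  ✓
Σlᵢ = 9 ⇒ odd  ✗

parity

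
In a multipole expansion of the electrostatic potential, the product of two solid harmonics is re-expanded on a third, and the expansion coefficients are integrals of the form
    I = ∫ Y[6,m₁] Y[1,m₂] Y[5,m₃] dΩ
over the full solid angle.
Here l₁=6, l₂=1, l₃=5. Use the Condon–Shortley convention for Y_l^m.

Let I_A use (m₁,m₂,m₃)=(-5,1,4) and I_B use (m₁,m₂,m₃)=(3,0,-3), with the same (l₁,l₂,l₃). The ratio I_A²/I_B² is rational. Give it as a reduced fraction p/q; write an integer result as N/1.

Same 6,1,5: normalisation and zero-m 3j drop out of the ratio.
A: Δ: 2! 10! 0! / 13! → 1/858; sum: t=2:+1/725760 = 1/725760; 3j²(6 1 5; -5 1 4) = Δ·Π!·Σ² = 5/78  (sign -1)
B: Δ: 2! 10! 0! / 13! → 1/858; sum: t=1:−1/80640 = -1/80640; 3j²(6 1 5; 3 0 -3) = Δ·Π!·Σ² = 9/286  (sign -1)
I_A²/I_B² = (5/78)/(9/286) = 55/27

55/27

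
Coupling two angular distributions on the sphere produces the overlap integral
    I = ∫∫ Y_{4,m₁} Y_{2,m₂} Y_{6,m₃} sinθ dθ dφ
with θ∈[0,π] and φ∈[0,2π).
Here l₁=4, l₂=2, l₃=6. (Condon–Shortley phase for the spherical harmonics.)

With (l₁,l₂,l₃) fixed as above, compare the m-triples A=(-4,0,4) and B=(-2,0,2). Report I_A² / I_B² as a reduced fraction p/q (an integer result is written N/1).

Same 4,2,6: normalisation and zero-m 3j drop out of the ratio.
A: Δ: 0! 8! 4! / 13! → 1/6435; sum: t=0:+1/161280 = 1/161280; 3j²(4 2 6; -4 0 4) = Δ·Π!·Σ² = 1/143  (sign +1)
B: Δ: 0! 8! 4! / 13! → 1/6435; sum: t=0:+1/5760 = 1/5760; 3j²(4 2 6; -2 0 2) = Δ·Π!·Σ² = 56/2145  (sign +1)
I_A²/I_B² = (1/143)/(56/2145) = 15/56

15/56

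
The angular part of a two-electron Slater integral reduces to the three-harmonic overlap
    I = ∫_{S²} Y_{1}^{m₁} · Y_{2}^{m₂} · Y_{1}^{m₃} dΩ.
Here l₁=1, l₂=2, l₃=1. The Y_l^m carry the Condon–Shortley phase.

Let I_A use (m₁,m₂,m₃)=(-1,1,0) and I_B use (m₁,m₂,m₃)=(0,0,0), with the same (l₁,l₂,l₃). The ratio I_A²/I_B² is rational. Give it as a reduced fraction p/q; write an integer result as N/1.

Shared (l₁,l₂,l₃)=(1,2,1): N and (l;000)² cancel in I_A²/I_B².
A: Δ = 2!·0!·2!/5! = 1/30; Racah Σ t=2..2: t=2:+1/2 = 1/2; ⇒ 3j(1 2 1; -1 1 0)² = 1/10, sgn -1
B: Δ = 2!·0!·2!/5! = 1/30; Racah Σ t=1..1: t=1:−1/1 = -1/1; ⇒ 3j(1 2 1; 0 0 0)² = 2/15, sgn +1
I_A²/I_B² = (1/10)/(2/15) = 3/4

3/4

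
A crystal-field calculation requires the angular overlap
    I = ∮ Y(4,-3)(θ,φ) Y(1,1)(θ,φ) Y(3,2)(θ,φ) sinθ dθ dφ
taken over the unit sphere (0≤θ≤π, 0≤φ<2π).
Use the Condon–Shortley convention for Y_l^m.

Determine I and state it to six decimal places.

-0.282095

m-sum 0 ✓  L=8 even ✓  3≤3≤5 ✓
Π(2lᵢ+1) = 9×3×7 = 189
triangle coeff Δ(4,1,3) = 1/252
Σ_t [1,1]: t=1:−1/36 = -1/36
(3j)²=4/63 [(4 1 3; 0 0 0)], sign=+1
Σ_t [2,2]: t=2:+1/240 = 1/240
(3j)²=1/12 [(4 1 3; -3 1 2)], sign=-1
⇒ 4πI² = 1/1
I = (-1)√(1/1/(4π)) = -0.28209479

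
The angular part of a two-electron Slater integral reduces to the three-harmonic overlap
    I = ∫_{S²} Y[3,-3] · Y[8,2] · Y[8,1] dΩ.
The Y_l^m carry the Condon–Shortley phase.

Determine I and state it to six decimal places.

L=19 odd ⇒ parity kills the (l;000) factor ⇒ I = 0

0.000000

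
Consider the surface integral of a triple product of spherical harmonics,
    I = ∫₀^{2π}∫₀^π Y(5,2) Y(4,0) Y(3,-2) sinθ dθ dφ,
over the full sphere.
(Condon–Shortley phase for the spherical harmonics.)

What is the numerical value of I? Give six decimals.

Rules hold: Σm=0, L=12 even, 1≤3≤9.
N = 11·9·7 = 693
Δ = 6!·4!·2!/13! = 1/180180
Racah Σ t=2..4: t=2:+1/576 t=3:−1/144 t=4:+1/576 = -1/288
⇒ 3j(5 4 3; 0 0 0)² = 20/1001, sgn +1
Racah Σ t=2..3: t=2:+1/576 t=3:−1/864 = 1/1728
⇒ 3j(5 4 3; 2 0 -2)² = 5/1287, sgn -1
4πI² = N·(3j₀)²·(3jₘ)² = 100/1859
I = -1·√(0.0537924/4π) = -0.06542675

-0.065427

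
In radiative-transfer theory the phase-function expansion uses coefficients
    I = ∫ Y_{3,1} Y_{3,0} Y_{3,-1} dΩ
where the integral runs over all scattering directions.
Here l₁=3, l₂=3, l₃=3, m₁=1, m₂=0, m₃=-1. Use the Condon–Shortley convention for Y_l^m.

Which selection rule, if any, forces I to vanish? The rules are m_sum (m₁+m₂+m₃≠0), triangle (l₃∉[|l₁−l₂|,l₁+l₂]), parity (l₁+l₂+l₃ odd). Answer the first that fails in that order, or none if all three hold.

m₁+m₂+m₃ = 1 + 0 − 1 = 0  ✓
triangle: |3−3|=0 ≤ l₃=3 ≤ 3+3=6  ✓
parity: l₁+l₂+l₃ = 9 is odd  ✗

parity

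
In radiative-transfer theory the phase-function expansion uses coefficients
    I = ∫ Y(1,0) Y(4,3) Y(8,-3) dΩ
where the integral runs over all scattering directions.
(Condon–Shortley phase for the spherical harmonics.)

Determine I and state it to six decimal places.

l₃=8 ∉ [3,5] — triangle fails ⇒ I = 0

0.000000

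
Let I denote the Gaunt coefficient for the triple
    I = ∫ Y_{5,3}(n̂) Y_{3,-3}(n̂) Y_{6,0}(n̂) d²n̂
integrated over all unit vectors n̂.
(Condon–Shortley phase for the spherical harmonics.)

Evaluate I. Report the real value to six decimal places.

Rules hold: Σm=0, L=14 even, 2≤6≤8.
N = 11·7·13 = 1001
Δ = 2!·8!·4!/15! = 1/675675
Racah Σ t=0..2: t=0:+1/8640 t=1:−1/2304 t=2:+1/8640 = -7/34560
⇒ 3j(5 3 6; 0 0 0)² = 7/429, sgn -1
Racah Σ t=0..0: t=0:+1/69120 = 1/69120
⇒ 3j(5 3 6; 3 -3 0)² = 4/429, sgn +1
4πI² = N·(3j₀)²·(3jₘ)² = 196/1287
I = -1·√(0.152292/4π) = -0.11008644

-0.110086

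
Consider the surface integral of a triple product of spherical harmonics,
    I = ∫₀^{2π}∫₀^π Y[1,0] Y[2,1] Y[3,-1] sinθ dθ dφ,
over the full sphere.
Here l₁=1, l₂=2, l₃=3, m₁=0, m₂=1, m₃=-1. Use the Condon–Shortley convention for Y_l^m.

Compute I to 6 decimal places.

-0.233597

Checks pass: Σm=0; 6 even; l₃=3∈[1,3].
(2·1+1)(2·2+1)(2·3+1) = 105
Δ: 0! 2! 4! / 7! → 1/105
sum: t=0:+1/4 = 1/4
3j²(1 2 3; 0 0 0) = Δ·Π!·Σ² = 3/35  (sign -1)
sum: t=0:+1/6 = 1/6
3j²(1 2 3; 0 1 -1) = Δ·Π!·Σ² = 8/105  (sign +1)
combine: 4πI² = 105·3/35·8/105 = 24/35
take √, sign -1: I = -0.23359668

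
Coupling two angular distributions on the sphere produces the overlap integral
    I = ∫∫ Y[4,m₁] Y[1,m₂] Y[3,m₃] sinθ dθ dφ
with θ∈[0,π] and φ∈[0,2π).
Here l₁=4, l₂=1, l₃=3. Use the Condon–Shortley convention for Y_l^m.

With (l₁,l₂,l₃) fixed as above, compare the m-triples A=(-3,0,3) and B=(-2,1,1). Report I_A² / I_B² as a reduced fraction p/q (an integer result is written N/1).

Same 4,1,3: normalisation and zero-m 3j drop out of the ratio.
A: Δ: 2! 6! 0! / 9! → 1/252; sum: t=1:−1/720 = -1/720; 3j²(4 1 3; -3 0 3) = Δ·Π!·Σ² = 1/36  (sign -1)
B: Δ: 2! 6! 0! / 9! → 1/252; sum: t=2:+1/96 = 1/96; 3j²(4 1 3; -2 1 1) = Δ·Π!·Σ² = 5/84  (sign +1)
I_A²/I_B² = (1/36)/(5/84) = 7/15

7/15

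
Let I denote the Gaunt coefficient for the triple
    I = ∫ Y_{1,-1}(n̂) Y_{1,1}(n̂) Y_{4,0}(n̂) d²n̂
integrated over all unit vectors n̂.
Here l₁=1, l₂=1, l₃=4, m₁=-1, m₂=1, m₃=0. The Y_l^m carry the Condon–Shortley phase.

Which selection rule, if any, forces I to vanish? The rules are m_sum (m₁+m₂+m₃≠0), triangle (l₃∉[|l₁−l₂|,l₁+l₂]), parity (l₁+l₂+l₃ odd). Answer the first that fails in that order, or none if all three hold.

m₁+m₂+m₃ = -1 + 1 + 0 = 0  ✓
triangle: |1−1|=0 ≤ l₃=4 ≤ 1+1=2  ✗
parity: l₁+l₂+l₃ = 6 is even

triangle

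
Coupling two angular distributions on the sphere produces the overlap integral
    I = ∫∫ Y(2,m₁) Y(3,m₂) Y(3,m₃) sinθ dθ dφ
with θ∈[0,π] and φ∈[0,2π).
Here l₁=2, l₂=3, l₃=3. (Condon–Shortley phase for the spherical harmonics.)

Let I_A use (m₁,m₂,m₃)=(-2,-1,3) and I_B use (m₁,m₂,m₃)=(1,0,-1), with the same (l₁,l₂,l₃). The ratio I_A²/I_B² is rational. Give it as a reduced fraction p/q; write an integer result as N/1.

5/1

Shared (l₁,l₂,l₃)=(2,3,3): N and (l;000)² cancel in I_A²/I_B².
A: Δ = 2!·2!·4!/9! = 1/3780; Racah Σ t=2..2: t=2:+1/96 = 1/96; ⇒ 3j(2 3 3; -2 -1 3)² = 1/42, sgn +1
B: Δ = 2!·2!·4!/9! = 1/3780; Racah Σ t=0..1: t=0:+1/12 t=1:−1/8 = -1/24; ⇒ 3j(2 3 3; 1 0 -1)² = 1/210, sgn -1
I_A²/I_B² = (1/42)/(1/210) = 5/1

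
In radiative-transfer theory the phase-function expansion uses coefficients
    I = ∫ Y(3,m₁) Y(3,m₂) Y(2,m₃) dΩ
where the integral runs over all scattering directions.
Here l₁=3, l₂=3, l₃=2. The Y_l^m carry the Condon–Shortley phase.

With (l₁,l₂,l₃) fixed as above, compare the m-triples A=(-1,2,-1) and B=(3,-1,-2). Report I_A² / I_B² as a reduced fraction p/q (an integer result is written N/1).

Same 3,3,2: normalisation and zero-m 3j drop out of the ratio.
A: Δ: 4! 2! 2! / 9! → 1/3780; sum: t=3:−1/12 t=4:+1/48 = -1/16; 3j²(3 3 2; -1 2 -1) = Δ·Π!·Σ² = 1/28  (sign +1)
B: Δ: 4! 2! 2! / 9! → 1/3780; sum: t=0:+1/96 = 1/96; 3j²(3 3 2; 3 -1 -2) = Δ·Π!·Σ² = 1/42  (sign +1)
I_A²/I_B² = (1/28)/(1/42) = 3/2

3/2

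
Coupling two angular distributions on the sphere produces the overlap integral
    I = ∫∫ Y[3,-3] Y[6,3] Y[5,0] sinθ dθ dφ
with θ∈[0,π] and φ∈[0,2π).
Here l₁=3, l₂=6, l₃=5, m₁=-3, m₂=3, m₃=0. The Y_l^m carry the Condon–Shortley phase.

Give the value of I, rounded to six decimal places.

Rules hold: Σm=0, L=14 even, 3≤5≤9.
N = 7·13·11 = 1001
Δ = 4!·2!·8!/15! = 1/675675
Racah Σ t=1..3: t=1:−1/8640 t=2:+1/2304 t=3:−1/8640 = 7/34560
⇒ 3j(3 6 5; 0 0 0)² = 7/429, sgn -1
Racah Σ t=4..4: t=4:+1/34560 = 1/34560
⇒ 3j(3 6 5; -3 3 0)² = 4/143, sgn -1
4πI² = N·(3j₀)²·(3jₘ)² = 196/429
I = +1·√(0.456876/4π) = 0.19067531

0.190675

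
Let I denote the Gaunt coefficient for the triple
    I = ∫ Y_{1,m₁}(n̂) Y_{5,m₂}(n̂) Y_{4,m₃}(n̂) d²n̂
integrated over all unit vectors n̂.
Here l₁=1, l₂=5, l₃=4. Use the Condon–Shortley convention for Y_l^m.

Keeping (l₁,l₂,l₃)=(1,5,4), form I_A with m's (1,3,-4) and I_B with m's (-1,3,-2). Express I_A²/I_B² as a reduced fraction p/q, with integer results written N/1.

1/28

Shared (l₁,l₂,l₃)=(1,5,4): N and (l;000)² cancel in I_A²/I_B².
A: Δ = 2!·0!·8!/11! = 1/495; Racah Σ t=0..0: t=0:+1/80640 = 1/80640; ⇒ 3j(1 5 4; 1 3 -4)² = 1/495, sgn +1
B: Δ = 2!·0!·8!/11! = 1/495; Racah Σ t=2..2: t=2:+1/2880 = 1/2880; ⇒ 3j(1 5 4; -1 3 -2)² = 28/495, sgn +1
I_A²/I_B² = (1/495)/(28/495) = 1/28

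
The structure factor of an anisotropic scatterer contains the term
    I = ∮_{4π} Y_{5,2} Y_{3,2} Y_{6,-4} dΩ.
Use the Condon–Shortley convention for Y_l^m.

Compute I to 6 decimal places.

0.088266

Rules hold: Σm=0, L=14 even, 2≤6≤8.
N = 11·7·13 = 1001
Δ = 2!·8!·4!/15! = 1/675675
Racah Σ t=0..2: t=0:+1/8640 t=1:−1/2304 t=2:+1/8640 = -7/34560
⇒ 3j(5 3 6; 0 0 0)² = 7/429, sgn -1
Racah Σ t=1..2: t=1:−1/34560 t=2:+1/60480 = -1/80640
⇒ 3j(5 3 6; 2 2 -4)² = 6/1001, sgn -1
4πI² = N·(3j₀)²·(3jₘ)² = 14/143
I = +1·√(0.0979021/4π) = 0.08826552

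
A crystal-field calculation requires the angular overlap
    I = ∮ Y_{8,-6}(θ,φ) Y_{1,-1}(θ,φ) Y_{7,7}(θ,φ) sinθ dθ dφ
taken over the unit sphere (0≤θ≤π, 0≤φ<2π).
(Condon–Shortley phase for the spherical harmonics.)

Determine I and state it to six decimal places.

0.030597

Rules hold: Σm=0, L=16 even, 7≤7≤9.
N = 17·3·15 = 765
Δ = 2!·14!·0!/17! = 1/2040
Racah Σ t=1..1: t=1:−1/25401600 = -1/25401600
⇒ 3j(8 1 7; 0 0 0)² = 8/255, sgn +1
Racah Σ t=0..0: t=0:+1/174356582400 = 1/174356582400
⇒ 3j(8 1 7; -6 -1 7)² = 1/2040, sgn +1
4πI² = N·(3j₀)²·(3jₘ)² = 1/85
I = +1·√(0.0117647/4π) = 0.03059748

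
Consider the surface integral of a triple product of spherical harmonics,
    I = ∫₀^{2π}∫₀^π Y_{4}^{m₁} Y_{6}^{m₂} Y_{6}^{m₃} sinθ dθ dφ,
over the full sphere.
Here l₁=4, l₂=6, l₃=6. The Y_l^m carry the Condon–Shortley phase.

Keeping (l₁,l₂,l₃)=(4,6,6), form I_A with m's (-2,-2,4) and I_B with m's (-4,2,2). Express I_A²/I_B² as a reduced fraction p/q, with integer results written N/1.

l's match ⇒ only the (l;m) 3-j factors differ between A and B.
A: triangle coeff Δ(4,6,6) = 1/15315300; Σ_t [2,4]: t=2:+1/138240 t=3:−1/181440 t=4:+1/3870720 = 23/11612160; (3j)²=529/204204 [(4 6 6; -2 -2 4)], sign=+1
B: triangle coeff Δ(4,6,6) = 1/15315300; Σ_t [4,4]: t=4:+1/331776 = 1/331776; (3j)²=490/21879 [(4 6 6; -4 2 2)], sign=+1
I_A²/I_B² = (529/204204)/(490/21879) = 1587/13720

1587/13720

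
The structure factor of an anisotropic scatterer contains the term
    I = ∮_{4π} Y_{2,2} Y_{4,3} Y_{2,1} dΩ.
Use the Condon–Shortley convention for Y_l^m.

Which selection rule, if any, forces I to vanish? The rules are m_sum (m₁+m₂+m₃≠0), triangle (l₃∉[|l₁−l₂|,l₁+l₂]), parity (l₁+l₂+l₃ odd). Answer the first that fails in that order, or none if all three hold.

m_sum

azimuthal sum: 2 + 3 + 1 = 6  ✗
2 ≤ 2 ≤ 6 (triangle on l)
L = 2 + 4 + 2 = 8 (even)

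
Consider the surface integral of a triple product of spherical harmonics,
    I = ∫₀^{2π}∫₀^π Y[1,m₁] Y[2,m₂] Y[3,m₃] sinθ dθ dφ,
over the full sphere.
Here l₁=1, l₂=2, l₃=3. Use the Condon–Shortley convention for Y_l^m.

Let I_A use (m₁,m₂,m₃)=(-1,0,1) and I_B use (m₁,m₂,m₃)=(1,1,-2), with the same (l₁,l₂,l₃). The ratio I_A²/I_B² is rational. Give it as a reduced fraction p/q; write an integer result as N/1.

Same 1,2,3: normalisation and zero-m 3j drop out of the ratio.
A: Δ: 0! 2! 4! / 7! → 1/105; sum: t=0:+1/8 = 1/8; 3j²(1 2 3; -1 0 1) = Δ·Π!·Σ² = 2/35  (sign +1)
B: Δ: 0! 2! 4! / 7! → 1/105; sum: t=0:+1/12 = 1/12; 3j²(1 2 3; 1 1 -2) = Δ·Π!·Σ² = 2/21  (sign -1)
I_A²/I_B² = (2/35)/(2/21) = 3/5

3/5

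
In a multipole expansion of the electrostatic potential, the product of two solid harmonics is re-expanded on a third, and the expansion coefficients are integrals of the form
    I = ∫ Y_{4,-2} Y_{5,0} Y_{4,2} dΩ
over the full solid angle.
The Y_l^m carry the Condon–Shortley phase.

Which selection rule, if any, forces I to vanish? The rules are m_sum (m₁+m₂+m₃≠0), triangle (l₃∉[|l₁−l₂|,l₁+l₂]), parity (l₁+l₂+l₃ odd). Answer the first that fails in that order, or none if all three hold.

parity

Σmᵢ = 0  ✓
l₃∈[|l₁−l₂|,l₁+l₂]=[1,9], have l₃=4  ✓
Σlᵢ = 13 ⇒ odd  ✗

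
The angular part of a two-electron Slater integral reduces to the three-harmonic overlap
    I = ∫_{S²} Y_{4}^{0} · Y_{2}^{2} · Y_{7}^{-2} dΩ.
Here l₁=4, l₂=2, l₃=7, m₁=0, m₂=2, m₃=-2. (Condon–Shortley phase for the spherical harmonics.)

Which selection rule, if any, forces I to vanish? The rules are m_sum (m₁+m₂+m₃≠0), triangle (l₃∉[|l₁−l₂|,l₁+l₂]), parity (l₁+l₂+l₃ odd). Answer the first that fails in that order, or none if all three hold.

triangle

Σmᵢ = 0  ✓
l₃∈[|l₁−l₂|,l₁+l₂]=[2,6], have l₃=7  ✗
Σlᵢ = 13 ⇒ odd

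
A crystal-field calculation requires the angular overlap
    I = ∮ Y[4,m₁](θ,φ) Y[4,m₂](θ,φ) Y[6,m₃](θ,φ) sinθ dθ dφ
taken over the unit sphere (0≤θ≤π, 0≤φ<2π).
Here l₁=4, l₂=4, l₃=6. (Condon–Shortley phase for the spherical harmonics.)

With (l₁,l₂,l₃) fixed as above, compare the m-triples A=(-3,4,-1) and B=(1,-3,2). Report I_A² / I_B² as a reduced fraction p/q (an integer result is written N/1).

7/45

l's match ⇒ only the (l;m) 3-j factors differ between A and B.
A: triangle coeff Δ(4,4,6) = 1/1261260; Σ_t [2,2]: t=2:+1/172800 = 1/172800; (3j)²=7/2145 [(4 4 6; -3 4 -1)], sign=-1
B: triangle coeff Δ(4,4,6) = 1/1261260; Σ_t [0,1]: t=0:+1/8640 t=1:−1/34560 = 1/11520; (3j)²=3/143 [(4 4 6; 1 -3 2)], sign=+1
I_A²/I_B² = (7/2145)/(3/143) = 7/45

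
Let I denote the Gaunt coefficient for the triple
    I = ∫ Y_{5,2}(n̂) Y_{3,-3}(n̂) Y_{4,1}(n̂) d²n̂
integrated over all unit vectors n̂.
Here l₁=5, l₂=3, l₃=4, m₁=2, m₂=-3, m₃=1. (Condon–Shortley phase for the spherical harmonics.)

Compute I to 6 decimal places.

Checks pass: Σm=0; 12 even; l₃=4∈[2,8].
(2·5+1)(2·3+1)(2·4+1) = 693
Δ: 4! 6! 2! / 13! → 1/180180
sum: t=1:−1/576 t=2:+1/144 t=3:−1/576 = 1/288
3j²(5 3 4; 0 0 0) = Δ·Π!·Σ² = 20/1001  (sign +1)
sum: t=0:+1/1728 = 1/1728
3j²(5 3 4; 2 -3 1) = Δ·Π!·Σ² = 25/858  (sign -1)
combine: 4πI² = 693·20/1001·25/858 = 750/1859
take √, sign -1: I = -0.17917854

-0.179179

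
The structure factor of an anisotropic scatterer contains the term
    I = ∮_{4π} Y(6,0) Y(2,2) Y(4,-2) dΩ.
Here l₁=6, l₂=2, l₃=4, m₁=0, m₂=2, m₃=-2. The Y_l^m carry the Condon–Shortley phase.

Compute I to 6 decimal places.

0.061597

Checks pass: Σm=0; 12 even; l₃=4∈[4,8].
(2·6+1)(2·2+1)(2·4+1) = 585
Δ: 4! 8! 0! / 13! → 1/6435
sum: t=2:+1/2304 = 1/2304
3j²(6 2 4; 0 0 0) = Δ·Π!·Σ² = 5/143  (sign +1)
sum: t=4:+1/34560 = 1/34560
3j²(6 2 4; 0 2 -2) = Δ·Π!·Σ² = 1/429  (sign +1)
combine: 4πI² = 585·5/143·1/429 = 75/1573
take √, sign +1: I = 0.06159725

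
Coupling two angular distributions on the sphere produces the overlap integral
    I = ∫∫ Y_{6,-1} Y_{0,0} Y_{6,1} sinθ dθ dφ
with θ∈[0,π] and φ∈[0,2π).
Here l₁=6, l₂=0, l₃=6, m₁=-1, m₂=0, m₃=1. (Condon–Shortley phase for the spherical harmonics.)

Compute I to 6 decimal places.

-0.282095

Checks pass: Σm=0; 12 even; l₃=6∈[6,6].
(2·6+1)(2·0+1)(2·6+1) = 169
Δ: 0! 12! 0! / 13! → 1/13
sum: t=0:+1/518400 = 1/518400
3j²(6 0 6; 0 0 0) = Δ·Π!·Σ² = 1/13  (sign +1)
sum: t=0:+1/604800 = 1/604800
3j²(6 0 6; -1 0 1) = Δ·Π!·Σ² = 1/13  (sign -1)
combine: 4πI² = 169·1/13·1/13 = 1/1
take √, sign -1: I = -0.28209479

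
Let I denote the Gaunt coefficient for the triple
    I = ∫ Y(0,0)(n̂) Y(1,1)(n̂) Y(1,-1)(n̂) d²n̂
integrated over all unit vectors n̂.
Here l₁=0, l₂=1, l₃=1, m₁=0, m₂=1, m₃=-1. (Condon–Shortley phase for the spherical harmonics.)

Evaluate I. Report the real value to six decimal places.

-0.282095

Rules hold: Σm=0, L=2 even, 1≤1≤1.
N = 1·3·3 = 9
Δ = 0!·0!·2!/3! = 1/3
Racah Σ t=0..0: t=0:+1/1 = 1/1
⇒ 3j(0 1 1; 0 0 0)² = 1/3, sgn -1
Racah Σ t=0..0: t=0:+1/2 = 1/2
⇒ 3j(0 1 1; 0 1 -1)² = 1/3, sgn +1
4πI² = N·(3j₀)²·(3jₘ)² = 1/1
I = -1·√(1/4π) = -0.28209479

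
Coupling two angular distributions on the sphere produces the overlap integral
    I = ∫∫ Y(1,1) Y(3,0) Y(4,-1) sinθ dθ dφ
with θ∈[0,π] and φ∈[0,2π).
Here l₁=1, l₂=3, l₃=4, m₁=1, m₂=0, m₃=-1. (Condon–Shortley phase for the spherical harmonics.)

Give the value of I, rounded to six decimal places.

-0.194664

Rules hold: Σm=0, L=8 even, 2≤4≤4.
N = 3·7·9 = 189
Δ = 0!·2!·6!/9! = 1/252
Racah Σ t=0..0: t=0:+1/36 = 1/36
⇒ 3j(1 3 4; 0 0 0)² = 4/63, sgn +1
Racah Σ t=0..0: t=0:+1/72 = 1/72
⇒ 3j(1 3 4; 1 0 -1)² = 5/126, sgn -1
4πI² = N·(3j₀)²·(3jₘ)² = 10/21
I = -1·√(0.47619/4π) = -0.19466390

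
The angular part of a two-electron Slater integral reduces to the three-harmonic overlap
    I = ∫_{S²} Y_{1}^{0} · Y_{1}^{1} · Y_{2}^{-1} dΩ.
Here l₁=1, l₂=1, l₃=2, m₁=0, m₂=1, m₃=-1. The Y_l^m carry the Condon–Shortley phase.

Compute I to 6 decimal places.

Rules hold: Σm=0, L=4 even, 0≤2≤2.
N = 3·3·5 = 45
Δ = 0!·2!·2!/5! = 1/30
Racah Σ t=0..0: t=0:+1/1 = 1/1
⇒ 3j(1 1 2; 0 0 0)² = 2/15, sgn +1
Racah Σ t=0..0: t=0:+1/2 = 1/2
⇒ 3j(1 1 2; 0 1 -1)² = 1/10, sgn -1
4πI² = N·(3j₀)²·(3jₘ)² = 3/5
I = -1·√(0.6/4π) = -0.21850969

-0.218510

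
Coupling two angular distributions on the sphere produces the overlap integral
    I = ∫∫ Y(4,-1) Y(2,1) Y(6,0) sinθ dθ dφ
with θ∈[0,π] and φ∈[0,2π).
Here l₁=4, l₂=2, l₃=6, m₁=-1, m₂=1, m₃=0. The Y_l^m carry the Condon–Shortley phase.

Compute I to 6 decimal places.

Rules hold: Σm=0, L=12 even, 2≤6≤6.
N = 9·5·13 = 585
Δ = 0!·8!·4!/13! = 1/6435
Racah Σ t=0..0: t=0:+1/2304 = 1/2304
⇒ 3j(4 2 6; 0 0 0)² = 5/143, sgn +1
Racah Σ t=0..0: t=0:+1/4320 = 1/4320
⇒ 3j(4 2 6; -1 1 0)² = 8/429, sgn +1
4πI² = N·(3j₀)²·(3jₘ)² = 600/1573
I = +1·√(0.381437/4π) = 0.17422334

0.174223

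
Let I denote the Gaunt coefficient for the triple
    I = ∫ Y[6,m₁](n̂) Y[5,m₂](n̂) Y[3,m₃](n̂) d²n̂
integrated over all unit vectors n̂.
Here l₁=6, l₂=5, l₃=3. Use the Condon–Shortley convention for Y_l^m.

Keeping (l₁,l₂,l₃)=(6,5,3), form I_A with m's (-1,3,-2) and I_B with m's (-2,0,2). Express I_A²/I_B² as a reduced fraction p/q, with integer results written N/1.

Shared (l₁,l₂,l₃)=(6,5,3): N and (l;000)² cancel in I_A²/I_B².
A: Δ = 8!·4!·2!/15! = 1/675675; Racah Σ t=6..7: t=6:+1/17280 t=7:−1/120960 = 1/20160; ⇒ 3j(6 5 3; -1 3 -2)² = 64/3003, sgn -1
B: Δ = 8!·4!·2!/15! = 1/675675; Racah Σ t=4..5: t=4:+1/13824 t=5:−1/8640 = -1/23040; ⇒ 3j(6 5 3; -2 0 2)² = 2/429, sgn +1
I_A²/I_B² = (64/3003)/(2/429) = 32/7

32/7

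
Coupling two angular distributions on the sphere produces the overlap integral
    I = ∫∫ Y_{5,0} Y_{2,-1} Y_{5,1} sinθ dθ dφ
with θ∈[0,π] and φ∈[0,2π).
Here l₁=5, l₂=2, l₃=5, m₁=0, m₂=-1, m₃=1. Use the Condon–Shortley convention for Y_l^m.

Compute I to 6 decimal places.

m-sum 0 ✓  L=12 even ✓  3≤5≤7 ✓
Π(2lᵢ+1) = 11×5×11 = 605
triangle coeff Δ(5,2,5) = 1/38610
Σ_t [0,2]: t=0:+1/2880 t=1:−1/576 t=2:+1/2880 = -1/960
(3j)²=10/429 [(5 2 5; 0 0 0)], sign=+1
Σ_t [0,1]: t=0:+1/1440 t=1:−1/1152 = -1/5760
(3j)²=1/858 [(5 2 5; 0 -1 1)], sign=-1
⇒ 4πI² = 25/1521
I = (-1)√(25/1521/(4π)) = -0.03616600

-0.036166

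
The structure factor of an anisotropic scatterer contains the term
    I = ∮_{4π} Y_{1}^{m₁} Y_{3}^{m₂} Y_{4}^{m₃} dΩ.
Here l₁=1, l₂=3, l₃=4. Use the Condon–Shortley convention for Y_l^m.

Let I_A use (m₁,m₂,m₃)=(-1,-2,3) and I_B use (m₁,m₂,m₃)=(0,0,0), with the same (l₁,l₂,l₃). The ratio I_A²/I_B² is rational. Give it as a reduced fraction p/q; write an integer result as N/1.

21/16

Shared (l₁,l₂,l₃)=(1,3,4): N and (l;000)² cancel in I_A²/I_B².
A: Δ = 0!·2!·6!/9! = 1/252; Racah Σ t=0..0: t=0:+1/240 = 1/240; ⇒ 3j(1 3 4; -1 -2 3)² = 1/12, sgn -1
B: Δ = 0!·2!·6!/9! = 1/252; Racah Σ t=0..0: t=0:+1/36 = 1/36; ⇒ 3j(1 3 4; 0 0 0)² = 4/63, sgn +1
I_A²/I_B² = (1/12)/(4/63) = 21/16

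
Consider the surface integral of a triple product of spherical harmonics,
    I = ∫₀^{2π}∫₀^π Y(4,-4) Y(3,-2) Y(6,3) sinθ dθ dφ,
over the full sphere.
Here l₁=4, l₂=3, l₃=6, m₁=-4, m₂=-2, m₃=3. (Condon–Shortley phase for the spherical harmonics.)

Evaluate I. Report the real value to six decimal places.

0.000000

m-sum = -4 − 2 + 3 = -3 ≠ 0 ⇒ I = 0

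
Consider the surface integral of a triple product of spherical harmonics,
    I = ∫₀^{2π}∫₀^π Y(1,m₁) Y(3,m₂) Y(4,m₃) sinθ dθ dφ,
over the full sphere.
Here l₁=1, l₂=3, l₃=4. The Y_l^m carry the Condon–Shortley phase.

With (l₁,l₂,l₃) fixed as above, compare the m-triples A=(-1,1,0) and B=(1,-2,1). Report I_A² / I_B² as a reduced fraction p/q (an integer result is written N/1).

2/1

l's match ⇒ only the (l;m) 3-j factors differ between A and B.
A: triangle coeff Δ(1,3,4) = 1/252; Σ_t [0,0]: t=0:+1/96 = 1/96; (3j)²=1/42 [(1 3 4; -1 1 0)], sign=+1
B: triangle coeff Δ(1,3,4) = 1/252; Σ_t [0,0]: t=0:+1/240 = 1/240; (3j)²=1/84 [(1 3 4; 1 -2 1)], sign=-1
I_A²/I_B² = (1/42)/(1/84) = 2/1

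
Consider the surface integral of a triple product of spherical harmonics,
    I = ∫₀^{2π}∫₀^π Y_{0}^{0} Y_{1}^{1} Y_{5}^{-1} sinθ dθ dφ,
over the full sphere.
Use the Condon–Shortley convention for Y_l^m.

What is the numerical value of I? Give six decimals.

0.000000

l₃=5 ∉ [1,1] — triangle fails ⇒ I = 0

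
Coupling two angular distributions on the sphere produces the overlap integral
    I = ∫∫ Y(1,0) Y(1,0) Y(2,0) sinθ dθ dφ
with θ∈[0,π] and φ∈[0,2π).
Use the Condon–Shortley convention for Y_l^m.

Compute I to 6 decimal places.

Rules hold: Σm=0, L=4 even, 0≤2≤2.
N = 3·3·5 = 45
Δ = 0!·2!·2!/5! = 1/30
Racah Σ t=0..0: t=0:+1/1 = 1/1
⇒ 3j(1 1 2; 0 0 0)² = 2/15, sgn +1
(m-triple is (0,0,0) — same symbol as above.)
4πI² = N·(3j₀)²·(3jₘ)² = 4/5
I = +1·√(0.8/4π) = 0.25231325

0.252313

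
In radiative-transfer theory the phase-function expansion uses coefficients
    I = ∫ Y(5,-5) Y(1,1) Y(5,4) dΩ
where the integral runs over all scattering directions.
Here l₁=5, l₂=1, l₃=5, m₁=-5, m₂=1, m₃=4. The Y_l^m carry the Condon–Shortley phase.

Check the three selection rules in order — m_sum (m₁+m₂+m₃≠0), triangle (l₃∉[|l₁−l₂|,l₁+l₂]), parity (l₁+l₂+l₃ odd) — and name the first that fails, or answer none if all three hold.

parity

Σmᵢ = 0  ✓
l₃∈[|l₁−l₂|,l₁+l₂]=[4,6], have l₃=5  ✓
Σlᵢ = 11 ⇒ odd  ✗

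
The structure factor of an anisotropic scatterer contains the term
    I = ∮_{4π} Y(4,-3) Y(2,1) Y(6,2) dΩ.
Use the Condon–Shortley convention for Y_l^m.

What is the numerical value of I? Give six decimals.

Checks pass: Σm=0; 12 even; l₃=6∈[2,6].
(2·4+1)(2·2+1)(2·6+1) = 585
Δ: 0! 8! 4! / 13! → 1/6435
sum: t=0:+1/2304 = 1/2304
3j²(4 2 6; 0 0 0) = Δ·Π!·Σ² = 5/143  (sign +1)
sum: t=0:+1/30240 = 1/30240
3j²(4 2 6; -3 1 2) = Δ·Π!·Σ² = 32/6435  (sign +1)
combine: 4πI² = 585·5/143·32/6435 = 160/1573
take √, sign +1: I = 0.08996855

0.089969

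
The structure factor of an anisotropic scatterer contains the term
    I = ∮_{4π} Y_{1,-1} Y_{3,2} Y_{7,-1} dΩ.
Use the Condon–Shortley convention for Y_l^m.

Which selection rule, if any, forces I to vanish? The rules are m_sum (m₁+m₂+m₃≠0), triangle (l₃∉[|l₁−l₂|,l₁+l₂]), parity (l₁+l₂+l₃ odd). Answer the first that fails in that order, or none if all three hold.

triangle

Σmᵢ = 0  ✓
l₃∈[|l₁−l₂|,l₁+l₂]=[2,4], have l₃=7  ✗
Σlᵢ = 11 ⇒ odd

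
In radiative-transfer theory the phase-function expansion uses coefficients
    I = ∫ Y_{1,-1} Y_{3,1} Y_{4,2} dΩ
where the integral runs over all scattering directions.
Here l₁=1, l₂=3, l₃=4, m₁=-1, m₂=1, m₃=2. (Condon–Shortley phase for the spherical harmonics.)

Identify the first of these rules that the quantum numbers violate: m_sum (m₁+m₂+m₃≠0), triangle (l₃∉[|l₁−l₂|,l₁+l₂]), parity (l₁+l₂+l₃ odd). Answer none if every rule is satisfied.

m_sum

Σmᵢ = 2  ✗
l₃∈[|l₁−l₂|,l₁+l₂]=[2,4], have l₃=4
Σlᵢ = 8 ⇒ even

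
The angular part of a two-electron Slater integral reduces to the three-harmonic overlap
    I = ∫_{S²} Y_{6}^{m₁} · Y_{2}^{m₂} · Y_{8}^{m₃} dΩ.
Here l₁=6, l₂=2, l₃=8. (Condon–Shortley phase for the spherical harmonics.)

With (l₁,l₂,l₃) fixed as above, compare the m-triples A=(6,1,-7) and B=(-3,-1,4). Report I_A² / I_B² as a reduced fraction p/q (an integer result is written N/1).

91/176

l's match ⇒ only the (l;m) 3-j factors differ between A and B.
A: triangle coeff Δ(6,2,8) = 1/30940; Σ_t [0,0]: t=0:+1/2874009600 = 1/2874009600; (3j)²=1/68 [(6 2 8; 6 1 -7)], sign=-1
B: triangle coeff Δ(6,2,8) = 1/30940; Σ_t [0,0]: t=0:+1/13063680 = 1/13063680; (3j)²=44/1547 [(6 2 8; -3 -1 4)], sign=+1
I_A²/I_B² = (1/68)/(44/1547) = 91/176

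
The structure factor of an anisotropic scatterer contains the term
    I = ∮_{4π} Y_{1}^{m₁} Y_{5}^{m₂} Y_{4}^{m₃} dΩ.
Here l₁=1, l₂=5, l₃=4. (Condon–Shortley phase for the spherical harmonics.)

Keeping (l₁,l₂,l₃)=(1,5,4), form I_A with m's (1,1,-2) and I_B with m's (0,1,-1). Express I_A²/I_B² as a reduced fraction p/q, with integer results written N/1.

1/4

l's match ⇒ only the (l;m) 3-j factors differ between A and B.
A: triangle coeff Δ(1,5,4) = 1/495; Σ_t [0,0]: t=0:+1/2880 = 1/2880; (3j)²=2/165 [(1 5 4; 1 1 -2)], sign=+1
B: triangle coeff Δ(1,5,4) = 1/495; Σ_t [1,1]: t=1:−1/720 = -1/720; (3j)²=8/165 [(1 5 4; 0 1 -1)], sign=+1
I_A²/I_B² = (2/165)/(8/165) = 1/4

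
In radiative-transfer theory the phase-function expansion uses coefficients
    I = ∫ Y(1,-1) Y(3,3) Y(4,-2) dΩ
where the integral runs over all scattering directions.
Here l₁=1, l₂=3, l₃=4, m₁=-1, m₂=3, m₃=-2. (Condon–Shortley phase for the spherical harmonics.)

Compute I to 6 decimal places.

m-sum 0 ✓  L=8 even ✓  2≤4≤4 ✓
Π(2lᵢ+1) = 3×7×9 = 189
triangle coeff Δ(1,3,4) = 1/252
Σ_t [0,0]: t=0:+1/36 = 1/36
(3j)²=4/63 [(1 3 4; 0 0 0)], sign=+1
Σ_t [0,0]: t=0:+1/1440 = 1/1440
(3j)²=1/252 [(1 3 4; -1 3 -2)], sign=+1
⇒ 4πI² = 1/21
I = (+1)√(1/21/(4π)) = 0.06155813

0.061558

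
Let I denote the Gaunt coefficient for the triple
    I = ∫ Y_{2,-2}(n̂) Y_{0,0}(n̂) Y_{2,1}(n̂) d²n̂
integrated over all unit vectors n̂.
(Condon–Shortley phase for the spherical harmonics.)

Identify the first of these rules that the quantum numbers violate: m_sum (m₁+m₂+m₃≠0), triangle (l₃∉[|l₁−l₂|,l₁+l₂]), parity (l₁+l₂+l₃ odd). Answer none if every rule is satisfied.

m₁+m₂+m₃ = -2 + 0 + 1 = -1  ✗
triangle: |2−0|=2 ≤ l₃=2 ≤ 2+0=2
parity: l₁+l₂+l₃ = 4 is even

m_sum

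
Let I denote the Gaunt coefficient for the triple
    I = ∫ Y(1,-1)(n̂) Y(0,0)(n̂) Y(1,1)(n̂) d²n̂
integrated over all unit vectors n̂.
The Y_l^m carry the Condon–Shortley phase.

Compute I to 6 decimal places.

-0.282095

m-sum 0 ✓  L=2 even ✓  1≤1≤1 ✓
Π(2lᵢ+1) = 3×1×3 = 9
triangle coeff Δ(1,0,1) = 1/3
Σ_t [0,0]: t=0:+1/1 = 1/1
(3j)²=1/3 [(1 0 1; 0 0 0)], sign=-1
Σ_t [0,0]: t=0:+1/2 = 1/2
(3j)²=1/3 [(1 0 1; -1 0 1)], sign=+1
⇒ 4πI² = 1/1
I = (-1)√(1/1/(4π)) = -0.28209479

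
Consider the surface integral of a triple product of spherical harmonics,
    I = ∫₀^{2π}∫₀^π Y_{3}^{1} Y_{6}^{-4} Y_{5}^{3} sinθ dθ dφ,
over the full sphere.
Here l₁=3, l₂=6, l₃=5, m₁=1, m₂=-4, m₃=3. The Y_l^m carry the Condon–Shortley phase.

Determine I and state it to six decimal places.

Rules hold: Σm=0, L=14 even, 3≤5≤9.
N = 7·13·11 = 1001
Δ = 4!·2!·8!/15! = 1/675675
Racah Σ t=1..3: t=1:−1/8640 t=2:+1/2304 t=3:−1/8640 = 7/34560
⇒ 3j(3 6 5; 0 0 0)² = 7/429, sgn -1
Racah Σ t=0..2: t=0:+1/69120 t=1:−1/30240 t=2:+1/322560 = -1/64512
⇒ 3j(3 6 5; 1 -4 3)² = 10/1001, sgn -1
4πI² = N·(3j₀)²·(3jₘ)² = 70/429
I = +1·√(0.16317/4π) = 0.11395029

0.113950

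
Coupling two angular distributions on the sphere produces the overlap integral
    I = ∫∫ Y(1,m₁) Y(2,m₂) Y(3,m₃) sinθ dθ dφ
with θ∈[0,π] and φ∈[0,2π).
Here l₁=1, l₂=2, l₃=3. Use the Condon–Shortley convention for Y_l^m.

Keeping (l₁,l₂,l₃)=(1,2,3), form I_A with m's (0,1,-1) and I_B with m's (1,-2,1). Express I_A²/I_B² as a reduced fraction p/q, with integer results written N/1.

l's match ⇒ only the (l;m) 3-j factors differ between A and B.
A: triangle coeff Δ(1,2,3) = 1/105; Σ_t [0,0]: t=0:+1/6 = 1/6; (3j)²=8/105 [(1 2 3; 0 1 -1)], sign=+1
B: triangle coeff Δ(1,2,3) = 1/105; Σ_t [0,0]: t=0:+1/48 = 1/48; (3j)²=1/105 [(1 2 3; 1 -2 1)], sign=+1
I_A²/I_B² = (8/105)/(1/105) = 8/1

8/1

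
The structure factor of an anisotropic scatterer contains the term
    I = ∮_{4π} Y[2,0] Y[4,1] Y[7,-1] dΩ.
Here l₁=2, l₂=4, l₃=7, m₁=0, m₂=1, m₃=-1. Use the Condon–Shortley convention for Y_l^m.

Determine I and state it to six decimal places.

l₃=7 ∉ [2,6] — triangle fails ⇒ I = 0

0.000000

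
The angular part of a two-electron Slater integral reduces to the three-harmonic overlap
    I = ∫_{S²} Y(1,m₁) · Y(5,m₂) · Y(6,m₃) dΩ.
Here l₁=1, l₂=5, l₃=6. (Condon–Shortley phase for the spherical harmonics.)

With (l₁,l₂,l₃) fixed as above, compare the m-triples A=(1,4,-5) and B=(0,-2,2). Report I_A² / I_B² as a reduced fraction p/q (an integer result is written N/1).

55/32

Shared (l₁,l₂,l₃)=(1,5,6): N and (l;000)² cancel in I_A²/I_B².
A: Δ = 0!·2!·10!/13! = 1/858; Racah Σ t=0..0: t=0:+1/725760 = 1/725760; ⇒ 3j(1 5 6; 1 4 -5)² = 5/78, sgn -1
B: Δ = 0!·2!·10!/13! = 1/858; Racah Σ t=0..0: t=0:+1/30240 = 1/30240; ⇒ 3j(1 5 6; 0 -2 2)² = 16/429, sgn +1
I_A²/I_B² = (5/78)/(16/429) = 55/32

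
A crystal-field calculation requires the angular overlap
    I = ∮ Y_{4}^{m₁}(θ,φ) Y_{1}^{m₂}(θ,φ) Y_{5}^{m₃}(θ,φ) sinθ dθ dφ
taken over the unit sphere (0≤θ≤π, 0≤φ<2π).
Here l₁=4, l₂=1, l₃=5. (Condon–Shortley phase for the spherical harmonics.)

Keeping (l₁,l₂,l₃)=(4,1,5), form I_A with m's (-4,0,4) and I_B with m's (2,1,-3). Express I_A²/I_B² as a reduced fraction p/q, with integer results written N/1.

Shared (l₁,l₂,l₃)=(4,1,5): N and (l;000)² cancel in I_A²/I_B².
A: Δ = 0!·8!·2!/11! = 1/495; Racah Σ t=0..0: t=0:+1/40320 = 1/40320; ⇒ 3j(4 1 5; -4 0 4)² = 1/55, sgn -1
B: Δ = 0!·8!·2!/11! = 1/495; Racah Σ t=0..0: t=0:+1/2880 = 1/2880; ⇒ 3j(4 1 5; 2 1 -3)² = 28/495, sgn +1
I_A²/I_B² = (1/55)/(28/495) = 9/28

9/28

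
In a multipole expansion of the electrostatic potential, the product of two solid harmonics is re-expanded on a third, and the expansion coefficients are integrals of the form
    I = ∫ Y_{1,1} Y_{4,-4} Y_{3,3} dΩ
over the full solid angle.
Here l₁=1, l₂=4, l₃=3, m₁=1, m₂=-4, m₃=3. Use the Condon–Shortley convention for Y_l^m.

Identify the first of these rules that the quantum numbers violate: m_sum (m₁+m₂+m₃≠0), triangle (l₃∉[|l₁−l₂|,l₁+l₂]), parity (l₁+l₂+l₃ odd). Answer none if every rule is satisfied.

Σmᵢ = 0  ✓
l₃∈[|l₁−l₂|,l₁+l₂]=[3,5], have l₃=3  ✓
Σlᵢ = 8 ⇒ even  ✓

none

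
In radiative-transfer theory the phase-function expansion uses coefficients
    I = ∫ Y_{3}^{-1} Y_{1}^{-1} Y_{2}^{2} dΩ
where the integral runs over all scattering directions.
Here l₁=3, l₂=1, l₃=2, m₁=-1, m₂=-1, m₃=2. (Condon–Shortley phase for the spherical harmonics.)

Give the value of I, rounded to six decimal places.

-0.082589

Rules hold: Σm=0, L=6 even, 2≤2≤4.
N = 7·3·5 = 105
Δ = 2!·4!·0!/7! = 1/105
Racah Σ t=1..1: t=1:−1/4 = -1/4
⇒ 3j(3 1 2; 0 0 0)² = 3/35, sgn -1
Racah Σ t=0..0: t=0:+1/48 = 1/48
⇒ 3j(3 1 2; -1 -1 2)² = 1/105, sgn +1
4πI² = N·(3j₀)²·(3jₘ)² = 3/35
I = -1·√(0.0857143/4π) = -0.08258890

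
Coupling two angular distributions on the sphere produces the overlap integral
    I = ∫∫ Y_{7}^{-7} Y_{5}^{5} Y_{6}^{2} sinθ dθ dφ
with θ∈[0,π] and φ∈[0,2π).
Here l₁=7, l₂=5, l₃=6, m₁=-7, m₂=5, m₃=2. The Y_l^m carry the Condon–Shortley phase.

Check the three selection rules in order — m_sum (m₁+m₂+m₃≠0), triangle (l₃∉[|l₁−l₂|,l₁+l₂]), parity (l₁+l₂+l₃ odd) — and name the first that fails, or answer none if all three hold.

none

m₁+m₂+m₃ = -7 + 5 + 2 = 0  ✓
triangle: |7−5|=2 ≤ l₃=6 ≤ 7+5=12  ✓
parity: l₁+l₂+l₃ = 18 is even  ✓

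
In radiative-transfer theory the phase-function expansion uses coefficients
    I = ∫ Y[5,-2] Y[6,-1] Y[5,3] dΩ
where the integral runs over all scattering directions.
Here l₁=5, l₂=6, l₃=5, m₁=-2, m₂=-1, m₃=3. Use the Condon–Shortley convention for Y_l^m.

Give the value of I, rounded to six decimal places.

0.016235

m-sum 0 ✓  L=16 even ✓  1≤5≤11 ✓
Π(2lᵢ+1) = 11×13×11 = 1573
triangle coeff Δ(5,6,5) = 1/28588560
Σ_t [1,5]: t=1:−1/345600 t=2:+1/13824 t=3:−1/5184 t=4:+1/13824 t=5:−1/345600 = -7/129600
(3j)²=80/7293 [(5 6 5; 0 0 0)], sign=+1
Σ_t [3,5]: t=3:−1/41472 t=4:+1/34560 t=5:−1/345600 = 1/518400
(3j)²=7/36465 [(5 6 5; -2 -1 3)], sign=+1
⇒ 4πI² = 112/33813
I = (+1)√(112/33813/(4π)) = 0.01623537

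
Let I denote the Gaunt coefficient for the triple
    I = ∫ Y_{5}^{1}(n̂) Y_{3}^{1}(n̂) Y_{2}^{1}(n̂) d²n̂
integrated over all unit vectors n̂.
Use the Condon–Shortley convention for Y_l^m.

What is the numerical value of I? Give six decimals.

0.000000

Σmᵢ = 3 ≠ 0, so the φ-integral vanishes; I = 0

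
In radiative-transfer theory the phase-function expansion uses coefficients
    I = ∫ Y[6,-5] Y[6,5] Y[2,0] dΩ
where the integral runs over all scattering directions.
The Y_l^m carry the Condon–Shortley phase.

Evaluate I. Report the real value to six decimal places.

0.126157

m-sum 0 ✓  L=14 even ✓  0≤2≤12 ✓
Π(2lᵢ+1) = 13×13×5 = 845
triangle coeff Δ(6,6,2) = 1/90090
Σ_t [4,6]: t=4:+1/69120 t=5:−1/14400 t=6:+1/69120 = -7/172800
(3j)²=14/715 [(6 6 2; 0 0 0)], sign=-1
Σ_t [9,10]: t=9:−1/1451520 t=10:+1/3628800 = -1/2419200
(3j)²=11/910 [(6 6 2; -5 5 0)], sign=-1
⇒ 4πI² = 1/5
I = (+1)√(1/5/(4π)) = 0.12615663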